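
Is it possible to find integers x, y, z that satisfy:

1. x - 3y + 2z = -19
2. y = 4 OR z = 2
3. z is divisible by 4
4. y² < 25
Yes

Take x = -15, y = 4, z = 4. Substituting into each constraint:
  (1) (-15) - 3(4) + 2(4) = -19 ✓
  (2) y = 4, target 4 ✓ (first branch holds)
  (3) 4 = 4 × 1, remainder 0 ✓
  (4) y² = (4)² = 16, and 16 < 25 ✓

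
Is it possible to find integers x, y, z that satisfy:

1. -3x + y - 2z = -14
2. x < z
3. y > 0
Yes

Take x = 0, y = 2, z = 8. Substituting into each constraint:
  (1) -3(0) + 2 - 2(8) = -14 ✓
  (2) 0 < 8 ✓
  (3) 2 > 0 ✓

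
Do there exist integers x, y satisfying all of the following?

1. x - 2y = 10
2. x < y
Yes

Take x = -12, y = -11. Substituting into each constraint:
  (1) (-12) - 2(-11) = 10 ✓
  (2) -12 < -11 ✓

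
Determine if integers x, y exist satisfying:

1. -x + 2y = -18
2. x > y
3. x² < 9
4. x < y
No

A contradictory subset is {x > y, x < y}. No integer assignment can satisfy these jointly:

  - x > y: bounds one variable relative to another variable
  - x < y: bounds one variable relative to another variable

Direct contradiction: x > y and y > x cannot both hold.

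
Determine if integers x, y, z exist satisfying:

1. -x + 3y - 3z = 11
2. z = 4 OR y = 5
Yes

Take x = -23, y = 0, z = 4. Substituting into each constraint:
  (1) 23 + 3(0) - 3(4) = 11 ✓
  (2) z = 4, target 4 ✓ (first branch holds)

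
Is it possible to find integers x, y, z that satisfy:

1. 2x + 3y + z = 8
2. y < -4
Yes

Take x = 0, y = -5, z = 23. Substituting into each constraint:
  (1) 2(0) + 3(-5) + 23 = 8 ✓
  (2) -5 < -4 ✓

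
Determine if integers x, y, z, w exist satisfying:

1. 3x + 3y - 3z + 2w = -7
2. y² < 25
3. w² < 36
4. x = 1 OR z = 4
Yes

Take x = 1, y = -4, z = 0, w = 1. Substituting into each constraint:
  (1) 3(1) + 3(-4) - 3(0) + 2(1) = -7 ✓
  (2) y² = (-4)² = 16, and 16 < 25 ✓
  (3) w² = (1)² = 1, and 1 < 36 ✓
  (4) x = 1, target 1 ✓ (first branch holds)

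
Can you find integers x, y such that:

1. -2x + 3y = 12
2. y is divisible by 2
Yes

Take x = -6, y = 0. Substituting into each constraint:
  (1) -2(-6) + 3(0) = 12 ✓
  (2) 0 = 2 × 0, remainder 0 ✓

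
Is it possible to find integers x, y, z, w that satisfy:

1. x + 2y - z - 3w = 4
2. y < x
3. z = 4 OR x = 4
Yes

Take x = 2, y = 0, z = 4, w = -2. Substituting into each constraint:
  (1) 2 + 2(0) + (-4) - 3(-2) = 4 ✓
  (2) 0 < 2 ✓
  (3) z = 4, target 4 ✓ (first branch holds)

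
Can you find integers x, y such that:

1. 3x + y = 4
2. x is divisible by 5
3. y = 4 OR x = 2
Yes

Take x = 0, y = 4. Substituting into each constraint:
  (1) 3(0) + 4 = 4 ✓
  (2) 0 = 5 × 0, remainder 0 ✓
  (3) y = 4, target 4 ✓ (first branch holds)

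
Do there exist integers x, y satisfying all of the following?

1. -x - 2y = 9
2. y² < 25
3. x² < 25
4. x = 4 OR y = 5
No

A contradictory subset is {-x - 2y = 9, y² < 25, x = 4 OR y = 5}. No integer assignment can satisfy these jointly:

  - -x - 2y = 9: is a linear equation tying the variables together
  - y² < 25: restricts y to |y| ≤ 4
  - x = 4 OR y = 5: forces a choice: either x = 4 or y = 5

Split on the disjunction (x = 4 OR y = 5):
  • If x = 4: with x = 4, every remaining term of the linear equation is divisible by 2, so the left side is ≡ 0 (mod 2); but the right side 13 ≡ 1 (mod 2). No integers can satisfy it.
  • If y = 5: this contradicts y² < 25, which requires |y| ≤ 4.
Both branches are infeasible, so the system has no integer solution.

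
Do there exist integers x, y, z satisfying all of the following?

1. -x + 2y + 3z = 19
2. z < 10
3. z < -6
Yes

Take x = 0, y = 20, z = -7. Substituting into each constraint:
  (1) 0 + 2(20) + 3(-7) = 19 ✓
  (2) -7 < 10 ✓
  (3) -7 < -6 ✓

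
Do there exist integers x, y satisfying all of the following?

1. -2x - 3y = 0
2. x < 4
Yes

Take x = 0, y = 0. Substituting into each constraint:
  (1) -2(0) - 3(0) = 0 ✓
  (2) 0 < 4 ✓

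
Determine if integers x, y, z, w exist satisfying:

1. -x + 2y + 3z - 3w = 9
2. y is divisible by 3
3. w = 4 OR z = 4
Yes

Take x = -21, y = 0, z = 0, w = 4. Substituting into each constraint:
  (1) 21 + 2(0) + 3(0) - 3(4) = 9 ✓
  (2) 0 = 3 × 0, remainder 0 ✓
  (3) w = 4, target 4 ✓ (first branch holds)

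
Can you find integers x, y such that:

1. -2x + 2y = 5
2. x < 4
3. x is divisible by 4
No

Even the single constraint (-2x + 2y = 5) is infeasible over the integers.

  - -2x + 2y = 5: every term on the left is divisible by 2, so the LHS ≡ 0 (mod 2), but the RHS 5 is not — no integer solution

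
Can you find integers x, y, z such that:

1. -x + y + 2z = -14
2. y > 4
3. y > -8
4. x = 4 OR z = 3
Yes

Take x = 25, y = 5, z = 3. Substituting into each constraint:
  (1) (-25) + 5 + 2(3) = -14 ✓
  (2) 5 > 4 ✓
  (3) 5 > -8 ✓
  (4) z = 3, target 3 ✓ (second branch holds)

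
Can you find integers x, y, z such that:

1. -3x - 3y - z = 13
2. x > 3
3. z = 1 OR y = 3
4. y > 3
No

The full constraint system is jointly infeasible over the integers. Each constraint and what it forces:

  - -3x - 3y - z = 13: is a linear equation tying the variables together
  - x > 3: bounds one variable relative to a constant
  - z = 1 OR y = 3: forces a choice: either z = 1 or y = 3
  - y > 3: bounds one variable relative to a constant

Split on the disjunction (z = 1 OR y = 3):
  • If z = 1: with z = 1, every remaining term of the linear equation is divisible by 3, so the left side is ≡ 0 (mod 3); but the right side 14 ≡ 2 (mod 3). No integers can satisfy it.
  • If y = 3: this contradicts the bound y ≥ 4.
Both branches are infeasible, so the system has no integer solution.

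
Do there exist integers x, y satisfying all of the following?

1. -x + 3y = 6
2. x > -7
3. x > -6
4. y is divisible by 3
Yes

Take x = 3, y = 3. Substituting into each constraint:
  (1) (-3) + 3(3) = 6 ✓
  (2) 3 > -7 ✓
  (3) 3 > -6 ✓
  (4) 3 = 3 × 1, remainder 0 ✓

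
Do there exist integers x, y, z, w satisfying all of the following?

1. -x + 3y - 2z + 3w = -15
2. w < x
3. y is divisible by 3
Yes

Take x = 1, y = 0, z = 7, w = 0. Substituting into each constraint:
  (1) (-1) + 3(0) - 2(7) + 3(0) = -15 ✓
  (2) 0 < 1 ✓
  (3) 0 = 3 × 0, remainder 0 ✓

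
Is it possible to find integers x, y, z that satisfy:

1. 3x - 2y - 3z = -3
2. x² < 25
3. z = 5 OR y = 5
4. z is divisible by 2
No

A contradictory subset is {3x - 2y - 3z = -3, z = 5 OR y = 5, z is divisible by 2}. No integer assignment can satisfy these jointly:

  - 3x - 2y - 3z = -3: is a linear equation tying the variables together
  - z = 5 OR y = 5: forces a choice: either z = 5 or y = 5
  - z is divisible by 2: restricts z to multiples of 2

Split on the disjunction (z = 5 OR y = 5):
  • If z = 5: this contradicts the divisibility constraint — 5 is not a multiple of 2.
  • If y = 5: with y = 5, writing z = 2z', every remaining term of the linear equation is divisible by 3, so the left side is ≡ 0 (mod 3); but the right side 7 ≡ 1 (mod 3). No integers can satisfy it.
Both branches are infeasible, so the system has no integer solution.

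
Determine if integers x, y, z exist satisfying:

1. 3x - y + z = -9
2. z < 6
Yes

Take x = 0, y = 0, z = -9. Substituting into each constraint:
  (1) 3(0) + 0 + (-9) = -9 ✓
  (2) -9 < 6 ✓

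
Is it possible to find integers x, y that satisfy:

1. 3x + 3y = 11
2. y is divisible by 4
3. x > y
No

Even the single constraint (3x + 3y = 11) is infeasible over the integers.

  - 3x + 3y = 11: every term on the left is divisible by 3, so the LHS ≡ 0 (mod 3), but the RHS 11 is not — no integer solution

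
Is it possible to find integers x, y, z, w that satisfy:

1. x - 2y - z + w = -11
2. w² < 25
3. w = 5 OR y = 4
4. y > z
Yes

Take x = -4, y = 4, z = 3, w = 4. Substituting into each constraint:
  (1) (-4) - 2(4) + (-3) + 4 = -11 ✓
  (2) w² = (4)² = 16, and 16 < 25 ✓
  (3) y = 4, target 4 ✓ (second branch holds)
  (4) 4 > 3 ✓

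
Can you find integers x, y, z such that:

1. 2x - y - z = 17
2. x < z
Yes

Take x = -1, y = -19, z = 0. Substituting into each constraint:
  (1) 2(-1) + 19 + 0 = 17 ✓
  (2) -1 < 0 ✓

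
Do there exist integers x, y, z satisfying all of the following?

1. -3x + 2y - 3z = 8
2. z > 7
Yes

Take x = 0, y = 16, z = 8. Substituting into each constraint:
  (1) -3(0) + 2(16) - 3(8) = 8 ✓
  (2) 8 > 7 ✓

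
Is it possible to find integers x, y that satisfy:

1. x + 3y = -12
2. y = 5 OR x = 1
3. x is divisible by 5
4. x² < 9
No

A contradictory subset is {x + 3y = -12, y = 5 OR x = 1, x is divisible by 5}. No integer assignment can satisfy these jointly:

  - x + 3y = -12: is a linear equation tying the variables together
  - y = 5 OR x = 1: forces a choice: either y = 5 or x = 1
  - x is divisible by 5: restricts x to multiples of 5

Split on the disjunction (y = 5 OR x = 1):
  • If y = 5: with y = 5, writing x = 5x', every remaining term of the linear equation is divisible by 5, so the left side is ≡ 0 (mod 5); but the right side -27 ≡ 3 (mod 5). No integers can satisfy it.
  • If x = 1: this contradicts the divisibility constraint — 1 is not a multiple of 5.
Both branches are infeasible, so the system has no integer solution.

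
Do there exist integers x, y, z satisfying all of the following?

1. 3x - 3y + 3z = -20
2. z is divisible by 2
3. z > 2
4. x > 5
No

Even the single constraint (3x - 3y + 3z = -20) is infeasible over the integers.

  - 3x - 3y + 3z = -20: every term on the left is divisible by 3, so the LHS ≡ 0 (mod 3), but the RHS -20 is not — no integer solution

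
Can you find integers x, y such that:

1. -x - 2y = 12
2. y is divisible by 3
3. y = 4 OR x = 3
No

The full constraint system is jointly infeasible over the integers. Each constraint and what it forces:

  - -x - 2y = 12: is a linear equation tying the variables together
  - y is divisible by 3: restricts y to multiples of 3
  - y = 4 OR x = 3: forces a choice: either y = 4 or x = 3

Split on the disjunction (y = 4 OR x = 3):
  • If y = 4: this contradicts the divisibility constraint — 4 is not a multiple of 3.
  • If x = 3: with x = 3, writing y = 3y', every remaining term of the linear equation is divisible by 6, so the left side is ≡ 0 (mod 6); but the right side 15 ≡ 3 (mod 6). No integers can satisfy it.
Both branches are infeasible, so the system has no integer solution.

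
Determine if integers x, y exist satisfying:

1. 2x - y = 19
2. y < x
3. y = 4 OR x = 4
Yes

Take x = 4, y = -11. Substituting into each constraint:
  (1) 2(4) + 11 = 19 ✓
  (2) -11 < 4 ✓
  (3) x = 4, target 4 ✓ (second branch holds)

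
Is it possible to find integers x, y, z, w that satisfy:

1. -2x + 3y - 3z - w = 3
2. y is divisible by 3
Yes

Take x = 0, y = 0, z = -1, w = 0. Substituting into each constraint:
  (1) -2(0) + 3(0) - 3(-1) + 0 = 3 ✓
  (2) 0 = 3 × 0, remainder 0 ✓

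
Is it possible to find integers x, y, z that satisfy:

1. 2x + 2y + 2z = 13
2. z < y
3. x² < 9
No

Even the single constraint (2x + 2y + 2z = 13) is infeasible over the integers.

  - 2x + 2y + 2z = 13: every term on the left is divisible by 2, so the LHS ≡ 0 (mod 2), but the RHS 13 is not — no integer solution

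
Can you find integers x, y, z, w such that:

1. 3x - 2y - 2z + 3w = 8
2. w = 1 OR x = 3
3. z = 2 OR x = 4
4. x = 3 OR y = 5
Yes

Take x = 3, y = 3, z = 2, w = 3. Substituting into each constraint:
  (1) 3(3) - 2(3) - 2(2) + 3(3) = 8 ✓
  (2) x = 3, target 3 ✓ (second branch holds)
  (3) z = 2, target 2 ✓ (first branch holds)
  (4) x = 3, target 3 ✓ (first branch holds)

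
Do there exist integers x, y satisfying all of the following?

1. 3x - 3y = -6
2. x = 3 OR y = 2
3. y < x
No

A contradictory subset is {3x - 3y = -6, y < x}. No integer assignment can satisfy these jointly:

  - 3x - 3y = -6: is a linear equation tying the variables together
  - y < x: bounds one variable relative to another variable

From the equation, x − y = -2, i.e. x − y = -2; but x > y requires x − y ≥ 1. Contradiction.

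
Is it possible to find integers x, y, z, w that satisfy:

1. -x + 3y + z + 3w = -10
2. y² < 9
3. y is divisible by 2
Yes

Take x = 0, y = 0, z = -10, w = 0. Substituting into each constraint:
  (1) 0 + 3(0) + (-10) + 3(0) = -10 ✓
  (2) y² = (0)² = 0, and 0 < 9 ✓
  (3) 0 = 2 × 0, remainder 0 ✓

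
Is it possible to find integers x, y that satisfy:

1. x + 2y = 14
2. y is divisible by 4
Yes

Take x = 14, y = 0. Substituting into each constraint:
  (1) 14 + 2(0) = 14 ✓
  (2) 0 = 4 × 0, remainder 0 ✓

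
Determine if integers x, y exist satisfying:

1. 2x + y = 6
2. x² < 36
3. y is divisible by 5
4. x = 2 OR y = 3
No

A contradictory subset is {2x + y = 6, y is divisible by 5, x = 2 OR y = 3}. No integer assignment can satisfy these jointly:

  - 2x + y = 6: is a linear equation tying the variables together
  - y is divisible by 5: restricts y to multiples of 5
  - x = 2 OR y = 3: forces a choice: either x = 2 or y = 3

Split on the disjunction (x = 2 OR y = 3):
  • If x = 2: with x = 2, writing y = 5y', every remaining term of the linear equation is divisible by 5, so the left side is ≡ 0 (mod 5); but the right side 2 ≡ 2 (mod 5). No integers can satisfy it.
  • If y = 3: this contradicts the divisibility constraint — 3 is not a multiple of 5.
Both branches are infeasible, so the system has no integer solution.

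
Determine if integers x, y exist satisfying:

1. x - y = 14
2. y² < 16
Yes

Take x = 14, y = 0. Substituting into each constraint:
  (1) 14 + 0 = 14 ✓
  (2) y² = (0)² = 0, and 0 < 16 ✓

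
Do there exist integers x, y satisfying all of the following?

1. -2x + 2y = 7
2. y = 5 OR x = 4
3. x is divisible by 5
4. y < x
No

Even the single constraint (-2x + 2y = 7) is infeasible over the integers.

  - -2x + 2y = 7: every term on the left is divisible by 2, so the LHS ≡ 0 (mod 2), but the RHS 7 is not — no integer solution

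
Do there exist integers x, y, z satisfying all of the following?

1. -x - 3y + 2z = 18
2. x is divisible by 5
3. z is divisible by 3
Yes

Take x = 0, y = -6, z = 0. Substituting into each constraint:
  (1) 0 - 3(-6) + 2(0) = 18 ✓
  (2) 0 = 5 × 0, remainder 0 ✓
  (3) 0 = 3 × 0, remainder 0 ✓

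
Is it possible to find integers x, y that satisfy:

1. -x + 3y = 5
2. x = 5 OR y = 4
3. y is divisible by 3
No

The full constraint system is jointly infeasible over the integers. Each constraint and what it forces:

  - -x + 3y = 5: is a linear equation tying the variables together
  - x = 5 OR y = 4: forces a choice: either x = 5 or y = 4
  - y is divisible by 3: restricts y to multiples of 3

Split on the disjunction (x = 5 OR y = 4):
  • If x = 5: with x = 5, writing y = 3y', every remaining term of the linear equation is divisible by 9, so the left side is ≡ 0 (mod 9); but the right side 10 ≡ 1 (mod 9). No integers can satisfy it.
  • If y = 4: this contradicts the divisibility constraint — 4 is not a multiple of 3.
Both branches are infeasible, so the system has no integer solution.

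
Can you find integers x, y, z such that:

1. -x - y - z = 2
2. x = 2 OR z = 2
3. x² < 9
Yes

Take x = 2, y = -4, z = 0. Substituting into each constraint:
  (1) (-2) + 4 + 0 = 2 ✓
  (2) x = 2, target 2 ✓ (first branch holds)
  (3) x² = (2)² = 4, and 4 < 9 ✓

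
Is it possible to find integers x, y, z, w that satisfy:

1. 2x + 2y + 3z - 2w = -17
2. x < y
Yes

Take x = 2, y = 3, z = -9, w = 0. Substituting into each constraint:
  (1) 2(2) + 2(3) + 3(-9) - 2(0) = -17 ✓
  (2) 2 < 3 ✓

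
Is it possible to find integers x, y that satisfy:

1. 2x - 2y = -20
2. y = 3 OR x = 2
Yes

Take x = -7, y = 3. Substituting into each constraint:
  (1) 2(-7) - 2(3) = -20 ✓
  (2) y = 3, target 3 ✓ (first branch holds)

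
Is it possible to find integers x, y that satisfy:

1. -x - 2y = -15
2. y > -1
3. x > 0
Yes

Take x = 15, y = 0. Substituting into each constraint:
  (1) (-15) - 2(0) = -15 ✓
  (2) 0 > -1 ✓
  (3) 15 > 0 ✓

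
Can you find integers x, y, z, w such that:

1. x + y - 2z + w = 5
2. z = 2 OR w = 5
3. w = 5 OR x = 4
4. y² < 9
Yes

Take x = 4, y = -1, z = 2, w = 6. Substituting into each constraint:
  (1) 4 + (-1) - 2(2) + 6 = 5 ✓
  (2) z = 2, target 2 ✓ (first branch holds)
  (3) x = 4, target 4 ✓ (second branch holds)
  (4) y² = (-1)² = 1, and 1 < 9 ✓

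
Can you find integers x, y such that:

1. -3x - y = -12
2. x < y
Yes

Take x = 0, y = 12. Substituting into each constraint:
  (1) -3(0) + (-12) = -12 ✓
  (2) 0 < 12 ✓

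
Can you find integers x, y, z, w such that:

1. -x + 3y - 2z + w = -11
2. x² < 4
Yes

Take x = 0, y = 0, z = 0, w = -11. Substituting into each constraint:
  (1) 0 + 3(0) - 2(0) + (-11) = -11 ✓
  (2) x² = (0)² = 0, and 0 < 4 ✓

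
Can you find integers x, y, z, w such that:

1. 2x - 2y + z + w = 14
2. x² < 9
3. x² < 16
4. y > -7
Yes

Take x = 0, y = 0, z = 14, w = 0. Substituting into each constraint:
  (1) 2(0) - 2(0) + 14 + 0 = 14 ✓
  (2) x² = (0)² = 0, and 0 < 9 ✓
  (3) x² = (0)² = 0, and 0 < 16 ✓
  (4) 0 > -7 ✓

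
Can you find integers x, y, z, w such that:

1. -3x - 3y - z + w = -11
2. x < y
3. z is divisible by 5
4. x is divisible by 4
Yes

Take x = 0, y = 1, z = 0, w = -8. Substituting into each constraint:
  (1) -3(0) - 3(1) + 0 + (-8) = -11 ✓
  (2) 0 < 1 ✓
  (3) 0 = 5 × 0, remainder 0 ✓
  (4) 0 = 4 × 0, remainder 0 ✓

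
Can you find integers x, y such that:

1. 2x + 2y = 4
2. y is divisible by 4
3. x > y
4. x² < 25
Yes

Take x = 2, y = 0. Substituting into each constraint:
  (1) 2(2) + 2(0) = 4 ✓
  (2) 0 = 4 × 0, remainder 0 ✓
  (3) 2 > 0 ✓
  (4) x² = (2)² = 4, and 4 < 25 ✓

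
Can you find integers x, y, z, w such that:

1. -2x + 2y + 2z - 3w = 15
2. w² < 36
Yes

Take x = 0, y = 9, z = 0, w = 1. Substituting into each constraint:
  (1) -2(0) + 2(9) + 2(0) - 3(1) = 15 ✓
  (2) w² = (1)² = 1, and 1 < 36 ✓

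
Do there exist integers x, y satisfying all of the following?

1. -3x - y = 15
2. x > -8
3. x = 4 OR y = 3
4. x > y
Yes

Take x = 4, y = -27. Substituting into each constraint:
  (1) -3(4) + 27 = 15 ✓
  (2) 4 > -8 ✓
  (3) x = 4, target 4 ✓ (first branch holds)
  (4) 4 > -27 ✓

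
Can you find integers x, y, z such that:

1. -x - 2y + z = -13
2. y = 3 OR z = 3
Yes

Take x = 0, y = 3, z = -7. Substituting into each constraint:
  (1) 0 - 2(3) + (-7) = -13 ✓
  (2) y = 3, target 3 ✓ (first branch holds)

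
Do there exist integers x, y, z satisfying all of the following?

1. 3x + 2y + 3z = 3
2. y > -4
Yes

Take x = 0, y = 0, z = 1. Substituting into each constraint:
  (1) 3(0) + 2(0) + 3(1) = 3 ✓
  (2) 0 > -4 ✓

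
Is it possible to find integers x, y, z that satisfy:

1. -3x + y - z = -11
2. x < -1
Yes

Take x = -2, y = -17, z = 0. Substituting into each constraint:
  (1) -3(-2) + (-17) + 0 = -11 ✓
  (2) -2 < -1 ✓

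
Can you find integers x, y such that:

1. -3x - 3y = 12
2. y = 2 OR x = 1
Yes

Take x = -6, y = 2. Substituting into each constraint:
  (1) -3(-6) - 3(2) = 12 ✓
  (2) y = 2, target 2 ✓ (first branch holds)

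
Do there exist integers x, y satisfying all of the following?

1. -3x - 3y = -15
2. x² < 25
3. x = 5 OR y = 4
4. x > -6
Yes

Take x = 1, y = 4. Substituting into each constraint:
  (1) -3(1) - 3(4) = -15 ✓
  (2) x² = (1)² = 1, and 1 < 25 ✓
  (3) y = 4, target 4 ✓ (second branch holds)
  (4) 1 > -6 ✓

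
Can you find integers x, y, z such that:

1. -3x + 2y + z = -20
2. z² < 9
Yes

Take x = 0, y = -10, z = 0. Substituting into each constraint:
  (1) -3(0) + 2(-10) + 0 = -20 ✓
  (2) z² = (0)² = 0, and 0 < 9 ✓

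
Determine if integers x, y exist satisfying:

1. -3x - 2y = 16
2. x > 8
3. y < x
Yes

Take x = 10, y = -23. Substituting into each constraint:
  (1) -3(10) - 2(-23) = 16 ✓
  (2) 10 > 8 ✓
  (3) -23 < 10 ✓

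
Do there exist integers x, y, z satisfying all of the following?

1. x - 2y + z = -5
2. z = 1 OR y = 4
Yes

Take x = 0, y = 3, z = 1. Substituting into each constraint:
  (1) 0 - 2(3) + 1 = -5 ✓
  (2) z = 1, target 1 ✓ (first branch holds)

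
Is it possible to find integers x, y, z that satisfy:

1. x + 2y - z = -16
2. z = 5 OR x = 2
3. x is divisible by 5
Yes

Take x = 5, y = -8, z = 5. Substituting into each constraint:
  (1) 5 + 2(-8) + (-5) = -16 ✓
  (2) z = 5, target 5 ✓ (first branch holds)
  (3) 5 = 5 × 1, remainder 0 ✓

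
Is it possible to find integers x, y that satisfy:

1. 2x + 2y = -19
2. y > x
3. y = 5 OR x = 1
No

Even the single constraint (2x + 2y = -19) is infeasible over the integers.

  - 2x + 2y = -19: every term on the left is divisible by 2, so the LHS ≡ 0 (mod 2), but the RHS -19 is not — no integer solution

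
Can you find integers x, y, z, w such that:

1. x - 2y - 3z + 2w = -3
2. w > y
Yes

Take x = -5, y = 0, z = 0, w = 1. Substituting into each constraint:
  (1) (-5) - 2(0) - 3(0) + 2(1) = -3 ✓
  (2) 1 > 0 ✓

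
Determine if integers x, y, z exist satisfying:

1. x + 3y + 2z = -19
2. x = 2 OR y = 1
Yes

Take x = 2, y = -7, z = 0. Substituting into each constraint:
  (1) 2 + 3(-7) + 2(0) = -19 ✓
  (2) x = 2, target 2 ✓ (first branch holds)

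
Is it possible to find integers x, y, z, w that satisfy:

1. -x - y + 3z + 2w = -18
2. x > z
Yes

Take x = 0, y = 15, z = -1, w = 0. Substituting into each constraint:
  (1) 0 + (-15) + 3(-1) + 2(0) = -18 ✓
  (2) 0 > -1 ✓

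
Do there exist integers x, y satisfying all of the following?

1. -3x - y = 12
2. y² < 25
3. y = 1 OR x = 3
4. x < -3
No

A contradictory subset is {-3x - y = 12, y = 1 OR x = 3, x < -3}. No integer assignment can satisfy these jointly:

  - -3x - y = 12: is a linear equation tying the variables together
  - y = 1 OR x = 3: forces a choice: either y = 1 or x = 3
  - x < -3: bounds one variable relative to a constant

Split on the disjunction (y = 1 OR x = 3):
  • If y = 1: with y = 1, every remaining term of the linear equation is divisible by 3, so the left side is ≡ 0 (mod 3); but the right side 13 ≡ 1 (mod 3). No integers can satisfy it.
  • If x = 3: this contradicts the bound x ≤ -4.
Both branches are infeasible, so the system has no integer solution.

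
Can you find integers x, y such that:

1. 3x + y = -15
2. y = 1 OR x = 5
Yes

Take x = 5, y = -30. Substituting into each constraint:
  (1) 3(5) + (-30) = -15 ✓
  (2) x = 5, target 5 ✓ (second branch holds)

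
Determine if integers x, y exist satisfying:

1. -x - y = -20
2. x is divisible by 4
Yes

Take x = 0, y = 20. Substituting into each constraint:
  (1) 0 + (-20) = -20 ✓
  (2) 0 = 4 × 0, remainder 0 ✓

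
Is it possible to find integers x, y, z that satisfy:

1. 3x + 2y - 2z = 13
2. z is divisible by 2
Yes

Take x = 3, y = 2, z = 0. Substituting into each constraint:
  (1) 3(3) + 2(2) - 2(0) = 13 ✓
  (2) 0 = 2 × 0, remainder 0 ✓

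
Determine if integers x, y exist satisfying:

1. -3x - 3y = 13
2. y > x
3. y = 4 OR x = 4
No

Even the single constraint (-3x - 3y = 13) is infeasible over the integers.

  - -3x - 3y = 13: every term on the left is divisible by 3, so the LHS ≡ 0 (mod 3), but the RHS 13 is not — no integer solution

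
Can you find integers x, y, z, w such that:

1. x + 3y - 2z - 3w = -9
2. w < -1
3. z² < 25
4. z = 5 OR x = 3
Yes

Take x = 3, y = -8, z = -3, w = -2. Substituting into each constraint:
  (1) 3 + 3(-8) - 2(-3) - 3(-2) = -9 ✓
  (2) -2 < -1 ✓
  (3) z² = (-3)² = 9, and 9 < 25 ✓
  (4) x = 3, target 3 ✓ (second branch holds)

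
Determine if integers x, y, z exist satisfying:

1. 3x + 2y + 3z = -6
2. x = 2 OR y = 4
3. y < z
Yes

Take x = 2, y = -3, z = -2. Substituting into each constraint:
  (1) 3(2) + 2(-3) + 3(-2) = -6 ✓
  (2) x = 2, target 2 ✓ (first branch holds)
  (3) -3 < -2 ✓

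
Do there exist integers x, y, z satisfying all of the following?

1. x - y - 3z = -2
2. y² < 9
Yes

Take x = -2, y = 0, z = 0. Substituting into each constraint:
  (1) (-2) + 0 - 3(0) = -2 ✓
  (2) y² = (0)² = 0, and 0 < 9 ✓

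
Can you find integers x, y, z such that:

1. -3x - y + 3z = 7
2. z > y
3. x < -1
Yes

Take x = -2, y = -1, z = 0. Substituting into each constraint:
  (1) -3(-2) + 1 + 3(0) = 7 ✓
  (2) 0 > -1 ✓
  (3) -2 < -1 ✓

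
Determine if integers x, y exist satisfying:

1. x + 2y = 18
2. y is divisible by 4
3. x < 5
Yes

Take x = 2, y = 8. Substituting into each constraint:
  (1) 2 + 2(8) = 18 ✓
  (2) 8 = 4 × 2, remainder 0 ✓
  (3) 2 < 5 ✓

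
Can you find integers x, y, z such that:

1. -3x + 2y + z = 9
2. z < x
Yes

Take x = 0, y = 5, z = -1. Substituting into each constraint:
  (1) -3(0) + 2(5) + (-1) = 9 ✓
  (2) -1 < 0 ✓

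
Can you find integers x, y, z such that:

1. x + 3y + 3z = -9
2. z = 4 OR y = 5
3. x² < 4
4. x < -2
No

A contradictory subset is {x² < 4, x < -2}. No integer assignment can satisfy these jointly:

  - x² < 4: restricts x to |x| ≤ 1
  - x < -2: bounds one variable relative to a constant

Direct contradiction: the bounds on x require x ≥ -1 and x ≤ -3 simultaneously, which is empty.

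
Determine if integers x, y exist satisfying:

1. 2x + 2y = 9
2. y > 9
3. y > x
No

Even the single constraint (2x + 2y = 9) is infeasible over the integers.

  - 2x + 2y = 9: every term on the left is divisible by 2, so the LHS ≡ 0 (mod 2), but the RHS 9 is not — no integer solution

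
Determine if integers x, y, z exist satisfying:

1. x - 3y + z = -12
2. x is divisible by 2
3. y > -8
Yes

Take x = 0, y = 0, z = -12. Substituting into each constraint:
  (1) 0 - 3(0) + (-12) = -12 ✓
  (2) 0 = 2 × 0, remainder 0 ✓
  (3) 0 > -8 ✓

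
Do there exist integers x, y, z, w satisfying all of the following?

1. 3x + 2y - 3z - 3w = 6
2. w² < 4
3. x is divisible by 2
Yes

Take x = 0, y = 0, z = -3, w = 1. Substituting into each constraint:
  (1) 3(0) + 2(0) - 3(-3) - 3(1) = 6 ✓
  (2) w² = (1)² = 1, and 1 < 4 ✓
  (3) 0 = 2 × 0, remainder 0 ✓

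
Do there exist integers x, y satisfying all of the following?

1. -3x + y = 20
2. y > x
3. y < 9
Yes

Take x = -9, y = -7. Substituting into each constraint:
  (1) -3(-9) + (-7) = 20 ✓
  (2) -7 > -9 ✓
  (3) -7 < 9 ✓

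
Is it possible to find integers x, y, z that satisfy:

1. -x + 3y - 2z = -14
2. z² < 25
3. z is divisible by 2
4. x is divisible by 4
Yes

Take x = 0, y = -2, z = 4. Substituting into each constraint:
  (1) 0 + 3(-2) - 2(4) = -14 ✓
  (2) z² = (4)² = 16, and 16 < 25 ✓
  (3) 4 = 2 × 2, remainder 0 ✓
  (4) 0 = 4 × 0, remainder 0 ✓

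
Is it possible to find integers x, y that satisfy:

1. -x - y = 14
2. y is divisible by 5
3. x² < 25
Yes

Take x = 1, y = -15. Substituting into each constraint:
  (1) (-1) + 15 = 14 ✓
  (2) -15 = 5 × -3, remainder 0 ✓
  (3) x² = (1)² = 1, and 1 < 25 ✓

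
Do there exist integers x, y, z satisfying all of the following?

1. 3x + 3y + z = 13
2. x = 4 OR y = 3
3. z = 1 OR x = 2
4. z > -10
Yes

Take x = 1, y = 3, z = 1. Substituting into each constraint:
  (1) 3(1) + 3(3) + 1 = 13 ✓
  (2) y = 3, target 3 ✓ (second branch holds)
  (3) z = 1, target 1 ✓ (first branch holds)
  (4) 1 > -10 ✓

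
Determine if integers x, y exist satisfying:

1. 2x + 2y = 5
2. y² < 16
No

Even the single constraint (2x + 2y = 5) is infeasible over the integers.

  - 2x + 2y = 5: every term on the left is divisible by 2, so the LHS ≡ 0 (mod 2), but the RHS 5 is not — no integer solution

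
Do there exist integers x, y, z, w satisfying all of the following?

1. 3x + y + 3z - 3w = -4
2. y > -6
Yes

Take x = 0, y = -4, z = 0, w = 0. Substituting into each constraint:
  (1) 3(0) + (-4) + 3(0) - 3(0) = -4 ✓
  (2) -4 > -6 ✓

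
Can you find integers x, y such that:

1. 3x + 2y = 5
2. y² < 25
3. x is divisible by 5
No

The full constraint system is jointly infeasible over the integers. Each constraint and what it forces:

  - 3x + 2y = 5: is a linear equation tying the variables together
  - y² < 25: restricts y to |y| ≤ 4
  - x is divisible by 5: restricts x to multiples of 5

The bounds confine y to {-4, -3, -2, -1, 0, 1, 2, 3, 4}. For each value, substitute into the equation:
  • y = -4: the equation gives 3x = 13, so x would not be an integer.
  • y = -3: the equation gives 3x = 11, so x would not be an integer.
  • y = -2: the equation forces x = 3, but 5 does not divide 3.
  • y = -1: the equation gives 3x = 7, so x would not be an integer.
  • y = 0: the equation gives 3x = 5, so x would not be an integer.
  • y = 1: the equation forces x = 1, but 5 does not divide 1.
  • y = 2: the equation gives 3x = 1, so x would not be an integer.
  • y = 3: the equation gives 3x = -1, so x would not be an integer.
  • y = 4: the equation forces x = -1, but 5 does not divide -1.
Every case fails, so no integer solution exists.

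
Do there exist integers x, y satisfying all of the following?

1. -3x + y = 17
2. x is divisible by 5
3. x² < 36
Yes

Take x = 0, y = 17. Substituting into each constraint:
  (1) -3(0) + 17 = 17 ✓
  (2) 0 = 5 × 0, remainder 0 ✓
  (3) x² = (0)² = 0, and 0 < 36 ✓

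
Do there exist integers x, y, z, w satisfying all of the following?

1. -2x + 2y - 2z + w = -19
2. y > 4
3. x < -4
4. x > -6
Yes

Take x = -5, y = 5, z = 0, w = -39. Substituting into each constraint:
  (1) -2(-5) + 2(5) - 2(0) + (-39) = -19 ✓
  (2) 5 > 4 ✓
  (3) -5 < -4 ✓
  (4) -5 > -6 ✓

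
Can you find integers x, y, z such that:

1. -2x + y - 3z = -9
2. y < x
Yes

Take x = 2, y = 1, z = 2. Substituting into each constraint:
  (1) -2(2) + 1 - 3(2) = -9 ✓
  (2) 1 < 2 ✓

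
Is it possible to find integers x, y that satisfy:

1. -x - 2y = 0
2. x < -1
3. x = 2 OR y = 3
Yes

Take x = -6, y = 3. Substituting into each constraint:
  (1) 6 - 2(3) = 0 ✓
  (2) -6 < -1 ✓
  (3) y = 3, target 3 ✓ (second branch holds)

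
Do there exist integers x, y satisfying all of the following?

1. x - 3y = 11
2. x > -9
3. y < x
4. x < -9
No

A contradictory subset is {x > -9, x < -9}. No integer assignment can satisfy these jointly:

  - x > -9: bounds one variable relative to a constant
  - x < -9: bounds one variable relative to a constant

Direct contradiction: the bounds on x require x ≥ -8 and x ≤ -10 simultaneously, which is empty.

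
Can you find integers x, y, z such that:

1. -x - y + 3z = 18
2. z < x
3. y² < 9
Yes

Take x = 12, y = 0, z = 10. Substituting into each constraint:
  (1) (-12) + 0 + 3(10) = 18 ✓
  (2) 10 < 12 ✓
  (3) y² = (0)² = 0, and 0 < 9 ✓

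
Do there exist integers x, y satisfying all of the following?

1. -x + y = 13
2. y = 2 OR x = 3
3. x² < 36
Yes

Take x = 3, y = 16. Substituting into each constraint:
  (1) (-3) + 16 = 13 ✓
  (2) x = 3, target 3 ✓ (second branch holds)
  (3) x² = (3)² = 9, and 9 < 36 ✓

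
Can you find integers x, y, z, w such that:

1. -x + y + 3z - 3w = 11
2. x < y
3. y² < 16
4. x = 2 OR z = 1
Yes

Take x = -2, y = 0, z = 1, w = -2. Substituting into each constraint:
  (1) 2 + 0 + 3(1) - 3(-2) = 11 ✓
  (2) -2 < 0 ✓
  (3) y² = (0)² = 0, and 0 < 16 ✓
  (4) z = 1, target 1 ✓ (second branch holds)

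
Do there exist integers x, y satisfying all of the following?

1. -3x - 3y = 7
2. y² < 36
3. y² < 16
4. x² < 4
No

Even the single constraint (-3x - 3y = 7) is infeasible over the integers.

  - -3x - 3y = 7: every term on the left is divisible by 3, so the LHS ≡ 0 (mod 3), but the RHS 7 is not — no integer solution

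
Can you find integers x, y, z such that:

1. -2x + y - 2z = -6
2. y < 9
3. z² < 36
Yes

Take x = 0, y = -6, z = 0. Substituting into each constraint:
  (1) -2(0) + (-6) - 2(0) = -6 ✓
  (2) -6 < 9 ✓
  (3) z² = (0)² = 0, and 0 < 36 ✓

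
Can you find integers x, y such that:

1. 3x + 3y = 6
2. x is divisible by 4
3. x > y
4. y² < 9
Yes

Take x = 4, y = -2. Substituting into each constraint:
  (1) 3(4) + 3(-2) = 6 ✓
  (2) 4 = 4 × 1, remainder 0 ✓
  (3) 4 > -2 ✓
  (4) y² = (-2)² = 4, and 4 < 9 ✓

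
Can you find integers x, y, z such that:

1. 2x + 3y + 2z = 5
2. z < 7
Yes

Take x = 1, y = 1, z = 0. Substituting into each constraint:
  (1) 2(1) + 3(1) + 2(0) = 5 ✓
  (2) 0 < 7 ✓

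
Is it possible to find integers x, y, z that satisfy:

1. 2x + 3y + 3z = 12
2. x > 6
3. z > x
Yes

Take x = 9, y = -12, z = 10. Substituting into each constraint:
  (1) 2(9) + 3(-12) + 3(10) = 12 ✓
  (2) 9 > 6 ✓
  (3) 10 > 9 ✓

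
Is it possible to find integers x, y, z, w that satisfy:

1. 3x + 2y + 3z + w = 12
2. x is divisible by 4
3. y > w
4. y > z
Yes

Take x = 8, y = 0, z = -1, w = -9. Substituting into each constraint:
  (1) 3(8) + 2(0) + 3(-1) + (-9) = 12 ✓
  (2) 8 = 4 × 2, remainder 0 ✓
  (3) 0 > -9 ✓
  (4) 0 > -1 ✓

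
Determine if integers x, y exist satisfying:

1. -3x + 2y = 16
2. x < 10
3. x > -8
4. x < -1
Yes

Take x = -2, y = 5. Substituting into each constraint:
  (1) -3(-2) + 2(5) = 16 ✓
  (2) -2 < 10 ✓
  (3) -2 > -8 ✓
  (4) -2 < -1 ✓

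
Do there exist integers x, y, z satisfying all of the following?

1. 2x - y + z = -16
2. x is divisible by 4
Yes

Take x = 0, y = 16, z = 0. Substituting into each constraint:
  (1) 2(0) + (-16) + 0 = -16 ✓
  (2) 0 = 4 × 0, remainder 0 ✓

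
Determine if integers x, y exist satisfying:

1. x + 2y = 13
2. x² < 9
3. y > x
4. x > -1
Yes

Take x = 1, y = 6. Substituting into each constraint:
  (1) 1 + 2(6) = 13 ✓
  (2) x² = (1)² = 1, and 1 < 9 ✓
  (3) 6 > 1 ✓
  (4) 1 > -1 ✓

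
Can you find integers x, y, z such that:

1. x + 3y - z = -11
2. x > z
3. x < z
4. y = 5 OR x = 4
No

A contradictory subset is {x > z, x < z}. No integer assignment can satisfy these jointly:

  - x > z: bounds one variable relative to another variable
  - x < z: bounds one variable relative to another variable

Direct contradiction: x > z and z > x cannot both hold.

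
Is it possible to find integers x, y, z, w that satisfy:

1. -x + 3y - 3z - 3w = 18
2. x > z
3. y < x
Yes

Take x = 0, y = -1, z = -1, w = -6. Substituting into each constraint:
  (1) 0 + 3(-1) - 3(-1) - 3(-6) = 18 ✓
  (2) 0 > -1 ✓
  (3) -1 < 0 ✓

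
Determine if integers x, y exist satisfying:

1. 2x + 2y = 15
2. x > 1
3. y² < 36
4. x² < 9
No

Even the single constraint (2x + 2y = 15) is infeasible over the integers.

  - 2x + 2y = 15: every term on the left is divisible by 2, so the LHS ≡ 0 (mod 2), but the RHS 15 is not — no integer solution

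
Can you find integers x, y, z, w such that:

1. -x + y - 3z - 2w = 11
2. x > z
Yes

Take x = 1, y = 0, z = 0, w = -6. Substituting into each constraint:
  (1) (-1) + 0 - 3(0) - 2(-6) = 11 ✓
  (2) 1 > 0 ✓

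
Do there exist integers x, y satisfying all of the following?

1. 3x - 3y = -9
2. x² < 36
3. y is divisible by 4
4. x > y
No

A contradictory subset is {3x - 3y = -9, x > y}. No integer assignment can satisfy these jointly:

  - 3x - 3y = -9: is a linear equation tying the variables together
  - x > y: bounds one variable relative to another variable

From the equation, x − y = -3, i.e. x − y = -3; but x > y requires x − y ≥ 1. Contradiction.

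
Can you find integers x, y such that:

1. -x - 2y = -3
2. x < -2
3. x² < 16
Yes

Take x = -3, y = 3. Substituting into each constraint:
  (1) 3 - 2(3) = -3 ✓
  (2) -3 < -2 ✓
  (3) x² = (-3)² = 9, and 9 < 16 ✓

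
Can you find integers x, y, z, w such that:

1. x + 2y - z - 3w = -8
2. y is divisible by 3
Yes

Take x = 0, y = 0, z = 8, w = 0. Substituting into each constraint:
  (1) 0 + 2(0) + (-8) - 3(0) = -8 ✓
  (2) 0 = 3 × 0, remainder 0 ✓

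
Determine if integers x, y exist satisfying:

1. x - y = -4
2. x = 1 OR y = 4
Yes

Take x = 1, y = 5. Substituting into each constraint:
  (1) 1 + (-5) = -4 ✓
  (2) x = 1, target 1 ✓ (first branch holds)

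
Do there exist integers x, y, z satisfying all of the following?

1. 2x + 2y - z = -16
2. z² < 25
Yes

Take x = -8, y = 0, z = 0. Substituting into each constraint:
  (1) 2(-8) + 2(0) + 0 = -16 ✓
  (2) z² = (0)² = 0, and 0 < 25 ✓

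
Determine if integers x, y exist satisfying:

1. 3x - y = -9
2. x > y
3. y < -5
Yes

Take x = -5, y = -6. Substituting into each constraint:
  (1) 3(-5) + 6 = -9 ✓
  (2) -5 > -6 ✓
  (3) -6 < -5 ✓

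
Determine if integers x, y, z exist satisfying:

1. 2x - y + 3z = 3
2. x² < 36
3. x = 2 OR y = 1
Yes

Take x = -1, y = 1, z = 2. Substituting into each constraint:
  (1) 2(-1) + (-1) + 3(2) = 3 ✓
  (2) x² = (-1)² = 1, and 1 < 36 ✓
  (3) y = 1, target 1 ✓ (second branch holds)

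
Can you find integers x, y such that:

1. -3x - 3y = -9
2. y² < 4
Yes

Take x = 3, y = 0. Substituting into each constraint:
  (1) -3(3) - 3(0) = -9 ✓
  (2) y² = (0)² = 0, and 0 < 4 ✓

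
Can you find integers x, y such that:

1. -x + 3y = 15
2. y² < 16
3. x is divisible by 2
Yes

Take x = -6, y = 3. Substituting into each constraint:
  (1) 6 + 3(3) = 15 ✓
  (2) y² = (3)² = 9, and 9 < 16 ✓
  (3) -6 = 2 × -3, remainder 0 ✓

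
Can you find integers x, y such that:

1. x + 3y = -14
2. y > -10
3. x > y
Yes

Take x = -2, y = -4. Substituting into each constraint:
  (1) (-2) + 3(-4) = -14 ✓
  (2) -4 > -10 ✓
  (3) -2 > -4 ✓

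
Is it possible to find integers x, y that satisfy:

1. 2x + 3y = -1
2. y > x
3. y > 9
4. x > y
No

A contradictory subset is {y > x, x > y}. No integer assignment can satisfy these jointly:

  - y > x: bounds one variable relative to another variable
  - x > y: bounds one variable relative to another variable

Direct contradiction: y > x and x > y cannot both hold.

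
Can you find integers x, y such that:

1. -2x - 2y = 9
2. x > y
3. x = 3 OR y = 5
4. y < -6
No

Even the single constraint (-2x - 2y = 9) is infeasible over the integers.

  - -2x - 2y = 9: every term on the left is divisible by 2, so the LHS ≡ 0 (mod 2), but the RHS 9 is not — no integer solution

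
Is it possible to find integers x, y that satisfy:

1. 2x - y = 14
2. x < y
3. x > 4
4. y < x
No

A contradictory subset is {x < y, y < x}. No integer assignment can satisfy these jointly:

  - x < y: bounds one variable relative to another variable
  - y < x: bounds one variable relative to another variable

Direct contradiction: y > x and x > y cannot both hold.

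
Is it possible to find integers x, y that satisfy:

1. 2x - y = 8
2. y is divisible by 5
Yes

Take x = 4, y = 0. Substituting into each constraint:
  (1) 2(4) + 0 = 8 ✓
  (2) 0 = 5 × 0, remainder 0 ✓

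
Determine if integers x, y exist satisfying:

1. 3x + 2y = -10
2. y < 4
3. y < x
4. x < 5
Yes

Take x = 0, y = -5. Substituting into each constraint:
  (1) 3(0) + 2(-5) = -10 ✓
  (2) -5 < 4 ✓
  (3) -5 < 0 ✓
  (4) 0 < 5 ✓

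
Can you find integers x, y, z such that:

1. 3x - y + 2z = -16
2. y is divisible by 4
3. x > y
Yes

Take x = 2, y = 0, z = -11. Substituting into each constraint:
  (1) 3(2) + 0 + 2(-11) = -16 ✓
  (2) 0 = 4 × 0, remainder 0 ✓
  (3) 2 > 0 ✓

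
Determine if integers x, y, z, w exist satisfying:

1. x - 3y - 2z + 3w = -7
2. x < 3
Yes

Take x = -7, y = 0, z = 0, w = 0. Substituting into each constraint:
  (1) (-7) - 3(0) - 2(0) + 3(0) = -7 ✓
  (2) -7 < 3 ✓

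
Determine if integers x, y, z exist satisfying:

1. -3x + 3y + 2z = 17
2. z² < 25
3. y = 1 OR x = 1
Yes

Take x = -6, y = 1, z = -2. Substituting into each constraint:
  (1) -3(-6) + 3(1) + 2(-2) = 17 ✓
  (2) z² = (-2)² = 4, and 4 < 25 ✓
  (3) y = 1, target 1 ✓ (first branch holds)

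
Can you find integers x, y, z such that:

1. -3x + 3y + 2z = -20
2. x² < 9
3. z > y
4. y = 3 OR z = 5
Yes

Take x = -1, y = -11, z = 5. Substituting into each constraint:
  (1) -3(-1) + 3(-11) + 2(5) = -20 ✓
  (2) x² = (-1)² = 1, and 1 < 9 ✓
  (3) 5 > -11 ✓
  (4) z = 5, target 5 ✓ (second branch holds)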